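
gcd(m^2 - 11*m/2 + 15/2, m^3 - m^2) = 1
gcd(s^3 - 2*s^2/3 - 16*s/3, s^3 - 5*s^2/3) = s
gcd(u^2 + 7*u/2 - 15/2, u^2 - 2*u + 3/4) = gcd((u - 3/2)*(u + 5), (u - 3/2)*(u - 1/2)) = u - 3/2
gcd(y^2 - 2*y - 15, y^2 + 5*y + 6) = y + 3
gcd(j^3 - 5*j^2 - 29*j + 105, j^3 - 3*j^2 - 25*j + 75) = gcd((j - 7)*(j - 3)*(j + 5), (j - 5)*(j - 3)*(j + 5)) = j^2 + 2*j - 15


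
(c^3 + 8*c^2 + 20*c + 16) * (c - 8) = c^4 - 44*c^2 - 144*c - 128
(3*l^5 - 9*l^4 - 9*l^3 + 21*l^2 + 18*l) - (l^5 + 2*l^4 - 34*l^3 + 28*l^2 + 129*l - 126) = 2*l^5 - 11*l^4 + 25*l^3 - 7*l^2 - 111*l + 126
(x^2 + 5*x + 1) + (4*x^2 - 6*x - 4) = 5*x^2 - x - 3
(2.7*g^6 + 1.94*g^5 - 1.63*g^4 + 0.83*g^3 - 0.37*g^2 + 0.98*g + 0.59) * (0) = 0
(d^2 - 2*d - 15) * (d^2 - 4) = d^4 - 2*d^3 - 19*d^2 + 8*d + 60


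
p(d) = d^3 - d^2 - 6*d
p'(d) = 3*d^2 - 2*d - 6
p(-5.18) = -134.74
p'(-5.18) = 84.86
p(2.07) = -7.84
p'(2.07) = 2.71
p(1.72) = -8.19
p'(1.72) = -0.56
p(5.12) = 77.28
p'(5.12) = 62.40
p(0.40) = -2.50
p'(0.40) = -6.32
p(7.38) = 303.20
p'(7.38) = 142.63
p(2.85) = -2.07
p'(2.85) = 12.67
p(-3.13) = -21.68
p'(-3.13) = 29.65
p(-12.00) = -1800.00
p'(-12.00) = 450.00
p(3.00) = 0.00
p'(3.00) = 15.00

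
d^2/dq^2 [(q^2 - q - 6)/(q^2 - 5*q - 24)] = 4*(2*q^3 + 27*q^2 + 9*q + 201)/(q^6 - 15*q^5 + 3*q^4 + 595*q^3 - 72*q^2 - 8640*q - 13824)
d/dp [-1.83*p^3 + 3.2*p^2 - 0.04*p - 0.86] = -5.49*p^2 + 6.4*p - 0.04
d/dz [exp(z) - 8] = exp(z)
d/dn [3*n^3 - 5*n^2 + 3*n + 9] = 9*n^2 - 10*n + 3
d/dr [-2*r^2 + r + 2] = 1 - 4*r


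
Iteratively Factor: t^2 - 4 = (t + 2)*(t - 2)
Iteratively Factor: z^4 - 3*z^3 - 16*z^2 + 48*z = (z)*(z^3 - 3*z^2 - 16*z + 48) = z*(z + 4)*(z^2 - 7*z + 12) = z*(z - 4)*(z + 4)*(z - 3)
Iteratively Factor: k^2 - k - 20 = (k - 5)*(k + 4)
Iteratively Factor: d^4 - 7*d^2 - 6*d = (d + 2)*(d^3 - 2*d^2 - 3*d) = d*(d + 2)*(d^2 - 2*d - 3) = d*(d + 1)*(d + 2)*(d - 3)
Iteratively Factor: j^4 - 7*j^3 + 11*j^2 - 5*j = (j - 1)*(j^3 - 6*j^2 + 5*j) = (j - 1)^2*(j^2 - 5*j) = (j - 5)*(j - 1)^2*(j)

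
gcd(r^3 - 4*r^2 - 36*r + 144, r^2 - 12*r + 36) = r - 6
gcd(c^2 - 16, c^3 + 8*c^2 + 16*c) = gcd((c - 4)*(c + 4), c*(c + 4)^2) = c + 4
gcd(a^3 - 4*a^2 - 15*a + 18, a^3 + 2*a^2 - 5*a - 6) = a + 3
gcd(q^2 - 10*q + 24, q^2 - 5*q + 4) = q - 4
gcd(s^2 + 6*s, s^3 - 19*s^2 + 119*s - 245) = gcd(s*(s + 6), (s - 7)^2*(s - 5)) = 1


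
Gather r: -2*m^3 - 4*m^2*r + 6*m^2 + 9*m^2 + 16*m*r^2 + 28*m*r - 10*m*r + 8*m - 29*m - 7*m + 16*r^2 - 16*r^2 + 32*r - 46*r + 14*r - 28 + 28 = -2*m^3 + 15*m^2 + 16*m*r^2 - 28*m + r*(-4*m^2 + 18*m)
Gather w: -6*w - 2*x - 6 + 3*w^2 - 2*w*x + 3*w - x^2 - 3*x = 3*w^2 + w*(-2*x - 3) - x^2 - 5*x - 6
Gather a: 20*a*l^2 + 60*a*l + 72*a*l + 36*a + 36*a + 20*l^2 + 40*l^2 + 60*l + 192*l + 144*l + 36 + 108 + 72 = a*(20*l^2 + 132*l + 72) + 60*l^2 + 396*l + 216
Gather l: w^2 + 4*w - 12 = w^2 + 4*w - 12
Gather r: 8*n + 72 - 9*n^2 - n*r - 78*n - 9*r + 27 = -9*n^2 - 70*n + r*(-n - 9) + 99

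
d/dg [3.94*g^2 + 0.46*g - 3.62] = 7.88*g + 0.46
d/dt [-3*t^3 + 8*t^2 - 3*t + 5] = -9*t^2 + 16*t - 3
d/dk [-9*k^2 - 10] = -18*k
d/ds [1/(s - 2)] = -1/(s - 2)^2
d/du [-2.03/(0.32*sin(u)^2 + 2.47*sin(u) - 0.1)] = (1.2992*sin(u) + 5.0141)*cos(u)/(0.32*sin(u)^2 + 2.47*sin(u) - 0.1)^2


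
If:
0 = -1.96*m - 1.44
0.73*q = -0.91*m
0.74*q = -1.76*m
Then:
No Solution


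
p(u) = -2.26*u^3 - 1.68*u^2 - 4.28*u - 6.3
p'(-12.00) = -940.28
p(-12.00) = 3708.42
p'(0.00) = -4.28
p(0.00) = -6.30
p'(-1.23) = -10.40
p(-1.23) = 0.63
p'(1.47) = -23.87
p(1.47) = -23.40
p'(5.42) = -221.66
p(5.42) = -438.69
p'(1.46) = -23.64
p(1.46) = -23.16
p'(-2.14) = -28.14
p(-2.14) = 17.31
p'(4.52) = -157.99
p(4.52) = -268.67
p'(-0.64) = -4.91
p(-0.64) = -3.66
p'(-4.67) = -136.45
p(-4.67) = 207.22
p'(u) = -6.78*u^2 - 3.36*u - 4.28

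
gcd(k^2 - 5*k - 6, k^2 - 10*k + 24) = k - 6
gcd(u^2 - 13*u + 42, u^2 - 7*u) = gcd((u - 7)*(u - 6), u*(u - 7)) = u - 7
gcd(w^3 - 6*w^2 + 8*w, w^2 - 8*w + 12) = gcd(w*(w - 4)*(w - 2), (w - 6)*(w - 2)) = w - 2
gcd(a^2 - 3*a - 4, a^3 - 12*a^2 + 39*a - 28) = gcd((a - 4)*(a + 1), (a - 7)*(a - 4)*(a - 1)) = a - 4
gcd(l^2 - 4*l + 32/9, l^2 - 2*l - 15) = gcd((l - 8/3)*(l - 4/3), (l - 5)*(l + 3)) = 1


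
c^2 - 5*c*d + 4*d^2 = (c - 4*d)*(c - d)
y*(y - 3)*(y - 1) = y^3 - 4*y^2 + 3*y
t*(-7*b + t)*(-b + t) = 7*b^2*t - 8*b*t^2 + t^3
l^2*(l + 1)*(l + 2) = l^4 + 3*l^3 + 2*l^2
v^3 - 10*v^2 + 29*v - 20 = (v - 5)*(v - 4)*(v - 1)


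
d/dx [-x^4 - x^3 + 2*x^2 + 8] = x*(-4*x^2 - 3*x + 4)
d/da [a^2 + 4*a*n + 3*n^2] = 2*a + 4*n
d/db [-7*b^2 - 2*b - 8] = -14*b - 2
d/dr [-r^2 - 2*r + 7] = -2*r - 2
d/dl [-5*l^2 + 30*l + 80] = 30 - 10*l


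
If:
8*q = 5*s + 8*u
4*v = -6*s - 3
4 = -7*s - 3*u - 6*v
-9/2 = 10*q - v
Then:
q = -627/1384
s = -83/173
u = -53/346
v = -21/692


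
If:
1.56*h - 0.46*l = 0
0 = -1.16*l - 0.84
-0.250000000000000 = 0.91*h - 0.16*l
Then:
No Solution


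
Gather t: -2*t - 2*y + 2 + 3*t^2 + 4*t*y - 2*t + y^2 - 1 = 3*t^2 + t*(4*y - 4) + y^2 - 2*y + 1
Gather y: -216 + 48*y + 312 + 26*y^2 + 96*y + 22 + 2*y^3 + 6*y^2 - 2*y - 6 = 2*y^3 + 32*y^2 + 142*y + 112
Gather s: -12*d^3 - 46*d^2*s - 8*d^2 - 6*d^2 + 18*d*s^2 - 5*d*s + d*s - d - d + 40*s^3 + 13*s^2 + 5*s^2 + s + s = -12*d^3 - 14*d^2 - 2*d + 40*s^3 + s^2*(18*d + 18) + s*(-46*d^2 - 4*d + 2)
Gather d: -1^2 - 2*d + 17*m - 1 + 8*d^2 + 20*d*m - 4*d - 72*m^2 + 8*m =8*d^2 + d*(20*m - 6) - 72*m^2 + 25*m - 2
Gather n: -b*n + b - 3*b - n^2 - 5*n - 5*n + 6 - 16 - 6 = -2*b - n^2 + n*(-b - 10) - 16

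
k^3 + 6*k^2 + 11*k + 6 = (k + 1)*(k + 2)*(k + 3)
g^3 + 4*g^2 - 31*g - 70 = (g - 5)*(g + 2)*(g + 7)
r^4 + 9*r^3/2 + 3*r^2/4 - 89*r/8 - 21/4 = (r - 3/2)*(r + 1/2)*(r + 2)*(r + 7/2)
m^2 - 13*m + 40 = (m - 8)*(m - 5)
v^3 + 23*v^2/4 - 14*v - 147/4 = (v - 3)*(v + 7/4)*(v + 7)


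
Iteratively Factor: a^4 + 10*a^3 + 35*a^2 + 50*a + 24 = (a + 4)*(a^3 + 6*a^2 + 11*a + 6) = (a + 2)*(a + 4)*(a^2 + 4*a + 3) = (a + 2)*(a + 3)*(a + 4)*(a + 1)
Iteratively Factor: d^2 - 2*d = (d)*(d - 2)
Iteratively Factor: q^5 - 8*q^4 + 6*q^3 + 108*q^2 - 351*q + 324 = (q - 3)*(q^4 - 5*q^3 - 9*q^2 + 81*q - 108) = (q - 3)^2*(q^3 - 2*q^2 - 15*q + 36) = (q - 3)^2*(q + 4)*(q^2 - 6*q + 9) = (q - 3)^3*(q + 4)*(q - 3)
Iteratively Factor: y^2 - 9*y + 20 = (y - 4)*(y - 5)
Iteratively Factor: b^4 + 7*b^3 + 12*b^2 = (b)*(b^3 + 7*b^2 + 12*b) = b*(b + 4)*(b^2 + 3*b) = b^2*(b + 4)*(b + 3)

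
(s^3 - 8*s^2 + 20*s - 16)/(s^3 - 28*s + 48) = (s - 2)/(s + 6)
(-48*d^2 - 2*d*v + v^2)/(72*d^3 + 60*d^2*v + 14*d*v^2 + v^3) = (-8*d + v)/(12*d^2 + 8*d*v + v^2)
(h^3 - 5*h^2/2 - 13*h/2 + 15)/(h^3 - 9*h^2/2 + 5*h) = (2*h^2 - h - 15)/(h*(2*h - 5))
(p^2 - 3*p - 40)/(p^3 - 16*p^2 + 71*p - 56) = (p + 5)/(p^2 - 8*p + 7)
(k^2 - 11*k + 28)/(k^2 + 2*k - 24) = (k - 7)/(k + 6)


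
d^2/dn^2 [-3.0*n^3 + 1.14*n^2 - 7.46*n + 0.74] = 2.28 - 18.0*n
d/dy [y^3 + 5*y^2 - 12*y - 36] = 3*y^2 + 10*y - 12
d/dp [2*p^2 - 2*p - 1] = 4*p - 2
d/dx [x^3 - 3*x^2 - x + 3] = 3*x^2 - 6*x - 1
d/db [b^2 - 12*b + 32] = 2*b - 12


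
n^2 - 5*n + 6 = (n - 3)*(n - 2)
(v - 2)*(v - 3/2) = v^2 - 7*v/2 + 3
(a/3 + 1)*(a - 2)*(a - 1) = a^3/3 - 7*a/3 + 2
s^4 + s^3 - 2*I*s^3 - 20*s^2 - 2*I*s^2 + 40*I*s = s*(s - 4)*(s + 5)*(s - 2*I)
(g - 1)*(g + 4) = g^2 + 3*g - 4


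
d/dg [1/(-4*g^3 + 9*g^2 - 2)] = 6*g*(2*g - 3)/(4*g^3 - 9*g^2 + 2)^2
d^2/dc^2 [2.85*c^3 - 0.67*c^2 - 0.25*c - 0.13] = 17.1*c - 1.34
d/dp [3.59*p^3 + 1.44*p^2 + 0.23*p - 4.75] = 10.77*p^2 + 2.88*p + 0.23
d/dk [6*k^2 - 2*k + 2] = 12*k - 2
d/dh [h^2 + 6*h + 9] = 2*h + 6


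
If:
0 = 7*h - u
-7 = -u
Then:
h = 1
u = 7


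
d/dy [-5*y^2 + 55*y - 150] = 55 - 10*y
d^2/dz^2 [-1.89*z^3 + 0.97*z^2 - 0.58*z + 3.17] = 1.94 - 11.34*z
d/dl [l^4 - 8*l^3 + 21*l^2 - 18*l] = 4*l^3 - 24*l^2 + 42*l - 18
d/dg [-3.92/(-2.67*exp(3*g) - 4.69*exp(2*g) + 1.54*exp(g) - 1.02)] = (-31.3992*exp(2*g) - 36.7696*exp(g) + 6.0368)*exp(g)/(2.67*exp(3*g) + 4.69*exp(2*g) - 1.54*exp(g) + 1.02)^2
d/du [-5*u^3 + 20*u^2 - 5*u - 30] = -15*u^2 + 40*u - 5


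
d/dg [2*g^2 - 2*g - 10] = 4*g - 2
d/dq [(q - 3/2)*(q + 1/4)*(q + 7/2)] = 3*q^2 + 9*q/2 - 19/4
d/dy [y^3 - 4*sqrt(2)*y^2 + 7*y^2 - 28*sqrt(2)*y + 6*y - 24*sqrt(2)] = 3*y^2 - 8*sqrt(2)*y + 14*y - 28*sqrt(2) + 6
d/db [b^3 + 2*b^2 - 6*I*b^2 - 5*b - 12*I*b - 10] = 3*b^2 + b*(4 - 12*I) - 5 - 12*I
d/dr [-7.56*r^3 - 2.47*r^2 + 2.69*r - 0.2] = -22.68*r^2 - 4.94*r + 2.69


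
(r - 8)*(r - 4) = r^2 - 12*r + 32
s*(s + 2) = s^2 + 2*s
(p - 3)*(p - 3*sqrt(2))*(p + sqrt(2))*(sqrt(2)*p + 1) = sqrt(2)*p^4 - 3*sqrt(2)*p^3 - 3*p^3 - 8*sqrt(2)*p^2 + 9*p^2 - 6*p + 24*sqrt(2)*p + 18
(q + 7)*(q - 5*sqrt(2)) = q^2 - 5*sqrt(2)*q + 7*q - 35*sqrt(2)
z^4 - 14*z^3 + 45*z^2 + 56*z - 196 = (z - 7)^2*(z - 2)*(z + 2)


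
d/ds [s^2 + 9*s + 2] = 2*s + 9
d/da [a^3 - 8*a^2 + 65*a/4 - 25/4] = 3*a^2 - 16*a + 65/4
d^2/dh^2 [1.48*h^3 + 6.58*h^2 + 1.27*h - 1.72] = 8.88*h + 13.16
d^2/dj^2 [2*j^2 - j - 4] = 4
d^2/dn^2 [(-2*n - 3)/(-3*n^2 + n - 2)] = 2*((2*n + 3)*(6*n - 1)^2 - (18*n + 7)*(3*n^2 - n + 2))/(3*n^2 - n + 2)^3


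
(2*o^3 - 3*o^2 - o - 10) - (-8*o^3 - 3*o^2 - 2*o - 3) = 10*o^3 + o - 7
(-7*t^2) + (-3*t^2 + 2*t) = -10*t^2 + 2*t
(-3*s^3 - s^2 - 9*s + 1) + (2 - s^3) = -4*s^3 - s^2 - 9*s + 3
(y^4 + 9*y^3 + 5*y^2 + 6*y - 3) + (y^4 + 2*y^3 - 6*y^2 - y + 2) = 2*y^4 + 11*y^3 - y^2 + 5*y - 1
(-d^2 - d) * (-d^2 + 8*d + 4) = d^4 - 7*d^3 - 12*d^2 - 4*d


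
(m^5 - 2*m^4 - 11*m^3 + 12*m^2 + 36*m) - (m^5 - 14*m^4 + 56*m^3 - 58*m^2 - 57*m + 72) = 12*m^4 - 67*m^3 + 70*m^2 + 93*m - 72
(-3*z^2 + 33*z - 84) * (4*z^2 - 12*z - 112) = -12*z^4 + 168*z^3 - 396*z^2 - 2688*z + 9408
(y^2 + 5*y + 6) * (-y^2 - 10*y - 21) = -y^4 - 15*y^3 - 77*y^2 - 165*y - 126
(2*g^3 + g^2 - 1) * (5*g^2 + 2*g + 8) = 10*g^5 + 9*g^4 + 18*g^3 + 3*g^2 - 2*g - 8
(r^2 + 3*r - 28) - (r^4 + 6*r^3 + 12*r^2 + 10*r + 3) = -r^4 - 6*r^3 - 11*r^2 - 7*r - 31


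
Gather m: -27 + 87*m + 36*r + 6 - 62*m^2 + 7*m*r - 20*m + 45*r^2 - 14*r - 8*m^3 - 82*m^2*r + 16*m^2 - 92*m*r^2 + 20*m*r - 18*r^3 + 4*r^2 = -8*m^3 + m^2*(-82*r - 46) + m*(-92*r^2 + 27*r + 67) - 18*r^3 + 49*r^2 + 22*r - 21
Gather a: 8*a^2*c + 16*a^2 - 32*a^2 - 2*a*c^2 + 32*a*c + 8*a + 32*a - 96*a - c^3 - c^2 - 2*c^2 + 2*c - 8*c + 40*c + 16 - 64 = a^2*(8*c - 16) + a*(-2*c^2 + 32*c - 56) - c^3 - 3*c^2 + 34*c - 48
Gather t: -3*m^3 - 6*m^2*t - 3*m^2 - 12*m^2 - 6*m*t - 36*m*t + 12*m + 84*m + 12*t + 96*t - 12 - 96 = -3*m^3 - 15*m^2 + 96*m + t*(-6*m^2 - 42*m + 108) - 108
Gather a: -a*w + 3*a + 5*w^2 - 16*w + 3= a*(3 - w) + 5*w^2 - 16*w + 3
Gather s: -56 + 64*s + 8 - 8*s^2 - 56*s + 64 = -8*s^2 + 8*s + 16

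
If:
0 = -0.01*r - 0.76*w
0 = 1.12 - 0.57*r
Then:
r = 1.96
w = -0.03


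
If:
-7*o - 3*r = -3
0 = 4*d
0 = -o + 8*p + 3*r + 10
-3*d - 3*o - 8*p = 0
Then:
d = 0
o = 13/11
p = -39/88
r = -58/33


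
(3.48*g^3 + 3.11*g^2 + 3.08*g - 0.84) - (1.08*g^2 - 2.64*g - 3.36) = 3.48*g^3 + 2.03*g^2 + 5.72*g + 2.52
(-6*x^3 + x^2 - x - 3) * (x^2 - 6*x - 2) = -6*x^5 + 37*x^4 + 5*x^3 + x^2 + 20*x + 6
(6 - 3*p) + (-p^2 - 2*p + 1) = -p^2 - 5*p + 7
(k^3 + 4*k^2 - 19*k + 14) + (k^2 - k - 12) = k^3 + 5*k^2 - 20*k + 2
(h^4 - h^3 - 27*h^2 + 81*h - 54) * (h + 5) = h^5 + 4*h^4 - 32*h^3 - 54*h^2 + 351*h - 270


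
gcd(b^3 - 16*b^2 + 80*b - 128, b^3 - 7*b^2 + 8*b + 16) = b^2 - 8*b + 16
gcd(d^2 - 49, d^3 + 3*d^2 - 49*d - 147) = d^2 - 49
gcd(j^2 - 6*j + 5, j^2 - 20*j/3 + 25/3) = j - 5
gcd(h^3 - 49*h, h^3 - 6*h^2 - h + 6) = 1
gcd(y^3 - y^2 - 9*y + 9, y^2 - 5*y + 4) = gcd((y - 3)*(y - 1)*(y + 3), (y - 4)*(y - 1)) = y - 1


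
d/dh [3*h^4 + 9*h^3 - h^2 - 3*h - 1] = 12*h^3 + 27*h^2 - 2*h - 3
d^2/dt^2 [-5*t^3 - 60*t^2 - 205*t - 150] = -30*t - 120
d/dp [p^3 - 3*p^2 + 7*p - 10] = 3*p^2 - 6*p + 7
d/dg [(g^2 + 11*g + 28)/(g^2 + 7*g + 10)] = 2*(-2*g^2 - 18*g - 43)/(g^4 + 14*g^3 + 69*g^2 + 140*g + 100)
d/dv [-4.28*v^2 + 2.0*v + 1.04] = 2.0 - 8.56*v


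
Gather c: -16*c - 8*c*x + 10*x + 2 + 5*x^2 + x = c*(-8*x - 16) + 5*x^2 + 11*x + 2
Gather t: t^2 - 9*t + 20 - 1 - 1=t^2 - 9*t + 18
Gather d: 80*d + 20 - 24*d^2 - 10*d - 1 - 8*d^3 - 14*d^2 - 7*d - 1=-8*d^3 - 38*d^2 + 63*d + 18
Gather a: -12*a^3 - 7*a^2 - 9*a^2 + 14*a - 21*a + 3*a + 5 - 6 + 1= -12*a^3 - 16*a^2 - 4*a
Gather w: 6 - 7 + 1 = 0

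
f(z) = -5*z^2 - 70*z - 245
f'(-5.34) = -16.60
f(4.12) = -618.27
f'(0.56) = -75.60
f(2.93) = -493.02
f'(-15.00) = 80.00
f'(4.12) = -111.20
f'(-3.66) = -33.40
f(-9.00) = -20.00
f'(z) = -10*z - 70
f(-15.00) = -320.00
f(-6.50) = -1.25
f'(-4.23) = -27.70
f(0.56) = -285.77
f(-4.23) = -38.36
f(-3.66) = -55.78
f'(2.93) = -99.30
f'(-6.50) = -5.00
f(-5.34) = -13.78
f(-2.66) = -94.18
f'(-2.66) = -43.40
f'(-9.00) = 20.00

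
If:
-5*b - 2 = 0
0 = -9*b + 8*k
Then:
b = -2/5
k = -9/20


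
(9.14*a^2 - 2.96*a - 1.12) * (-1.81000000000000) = -16.5434*a^2 + 5.3576*a + 2.0272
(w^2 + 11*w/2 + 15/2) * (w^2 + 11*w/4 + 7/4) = w^4 + 33*w^3/4 + 195*w^2/8 + 121*w/4 + 105/8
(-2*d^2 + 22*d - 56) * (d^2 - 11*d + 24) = -2*d^4 + 44*d^3 - 346*d^2 + 1144*d - 1344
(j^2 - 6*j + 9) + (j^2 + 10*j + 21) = 2*j^2 + 4*j + 30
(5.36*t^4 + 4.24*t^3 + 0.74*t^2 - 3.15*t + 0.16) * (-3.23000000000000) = -17.3128*t^4 - 13.6952*t^3 - 2.3902*t^2 + 10.1745*t - 0.5168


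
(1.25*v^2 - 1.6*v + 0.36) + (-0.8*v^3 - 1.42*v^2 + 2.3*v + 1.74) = -0.8*v^3 - 0.17*v^2 + 0.7*v + 2.1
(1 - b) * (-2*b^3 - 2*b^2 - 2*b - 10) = 2*b^4 + 8*b - 10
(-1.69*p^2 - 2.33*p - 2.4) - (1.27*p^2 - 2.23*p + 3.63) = -2.96*p^2 - 0.1*p - 6.03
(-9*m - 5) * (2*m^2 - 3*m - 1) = -18*m^3 + 17*m^2 + 24*m + 5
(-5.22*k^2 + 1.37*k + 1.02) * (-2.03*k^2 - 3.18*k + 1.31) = 10.5966*k^4 + 13.8185*k^3 - 13.2654*k^2 - 1.4489*k + 1.3362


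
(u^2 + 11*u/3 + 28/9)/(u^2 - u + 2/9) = (9*u^2 + 33*u + 28)/(9*u^2 - 9*u + 2)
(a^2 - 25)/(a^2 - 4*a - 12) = (25 - a^2)/(-a^2 + 4*a + 12)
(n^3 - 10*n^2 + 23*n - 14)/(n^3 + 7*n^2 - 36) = (n^2 - 8*n + 7)/(n^2 + 9*n + 18)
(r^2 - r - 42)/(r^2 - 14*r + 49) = (r + 6)/(r - 7)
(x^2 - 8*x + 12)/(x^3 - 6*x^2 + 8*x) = (x - 6)/(x*(x - 4))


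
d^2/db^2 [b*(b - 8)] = 2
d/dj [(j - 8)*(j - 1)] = 2*j - 9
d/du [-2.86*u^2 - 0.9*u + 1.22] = -5.72*u - 0.9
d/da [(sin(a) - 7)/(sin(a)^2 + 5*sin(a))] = (-cos(a) + 14/tan(a) + 35*cos(a)/sin(a)^2)/(sin(a) + 5)^2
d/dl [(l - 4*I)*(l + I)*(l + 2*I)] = 3*l^2 - 2*I*l + 10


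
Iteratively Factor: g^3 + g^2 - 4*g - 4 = (g + 1)*(g^2 - 4) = (g + 1)*(g + 2)*(g - 2)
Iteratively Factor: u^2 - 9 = (u + 3)*(u - 3)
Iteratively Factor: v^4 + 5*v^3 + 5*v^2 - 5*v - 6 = (v + 3)*(v^3 + 2*v^2 - v - 2) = (v + 1)*(v + 3)*(v^2 + v - 2) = (v + 1)*(v + 2)*(v + 3)*(v - 1)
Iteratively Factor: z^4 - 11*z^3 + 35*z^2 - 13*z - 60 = (z - 4)*(z^3 - 7*z^2 + 7*z + 15) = (z - 5)*(z - 4)*(z^2 - 2*z - 3) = (z - 5)*(z - 4)*(z - 3)*(z + 1)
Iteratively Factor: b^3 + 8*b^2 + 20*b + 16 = (b + 2)*(b^2 + 6*b + 8) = (b + 2)*(b + 4)*(b + 2)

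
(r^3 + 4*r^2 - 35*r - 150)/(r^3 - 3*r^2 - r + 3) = (r^3 + 4*r^2 - 35*r - 150)/(r^3 - 3*r^2 - r + 3)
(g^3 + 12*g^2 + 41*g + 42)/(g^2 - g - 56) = (g^2 + 5*g + 6)/(g - 8)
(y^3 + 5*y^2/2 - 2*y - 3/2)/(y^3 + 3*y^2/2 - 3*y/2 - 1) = (y + 3)/(y + 2)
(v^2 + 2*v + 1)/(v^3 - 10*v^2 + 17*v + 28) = (v + 1)/(v^2 - 11*v + 28)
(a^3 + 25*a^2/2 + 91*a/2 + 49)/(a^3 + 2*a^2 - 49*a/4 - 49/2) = 2*(a + 7)/(2*a - 7)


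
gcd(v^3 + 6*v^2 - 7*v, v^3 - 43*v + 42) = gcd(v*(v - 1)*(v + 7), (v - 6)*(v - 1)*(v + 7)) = v^2 + 6*v - 7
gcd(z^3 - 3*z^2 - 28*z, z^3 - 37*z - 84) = z^2 - 3*z - 28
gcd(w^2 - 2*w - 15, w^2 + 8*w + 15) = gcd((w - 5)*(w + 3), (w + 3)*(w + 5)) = w + 3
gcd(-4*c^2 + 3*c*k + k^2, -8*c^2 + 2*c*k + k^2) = 4*c + k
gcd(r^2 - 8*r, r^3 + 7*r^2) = r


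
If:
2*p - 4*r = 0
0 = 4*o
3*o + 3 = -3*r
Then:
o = 0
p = -2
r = -1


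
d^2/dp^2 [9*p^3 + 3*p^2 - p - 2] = 54*p + 6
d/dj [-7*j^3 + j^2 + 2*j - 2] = -21*j^2 + 2*j + 2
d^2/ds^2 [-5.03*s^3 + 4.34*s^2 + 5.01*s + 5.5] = 8.68 - 30.18*s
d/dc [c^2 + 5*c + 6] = 2*c + 5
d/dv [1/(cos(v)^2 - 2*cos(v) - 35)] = 2*(cos(v) - 1)*sin(v)/(sin(v)^2 + 2*cos(v) + 34)^2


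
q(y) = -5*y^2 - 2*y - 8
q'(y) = -10*y - 2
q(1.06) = -15.74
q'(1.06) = -12.60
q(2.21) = -36.84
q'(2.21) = -24.10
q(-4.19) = -87.40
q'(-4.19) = 39.90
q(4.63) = -124.44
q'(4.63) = -48.30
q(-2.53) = -34.94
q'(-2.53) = 23.30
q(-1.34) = -14.30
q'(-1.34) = 11.40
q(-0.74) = -9.26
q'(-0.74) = 5.40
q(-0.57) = -8.48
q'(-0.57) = 3.70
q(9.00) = -431.00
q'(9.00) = -92.00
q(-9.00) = -395.00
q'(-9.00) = 88.00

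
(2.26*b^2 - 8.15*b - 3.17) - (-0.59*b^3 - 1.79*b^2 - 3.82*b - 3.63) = 0.59*b^3 + 4.05*b^2 - 4.33*b + 0.46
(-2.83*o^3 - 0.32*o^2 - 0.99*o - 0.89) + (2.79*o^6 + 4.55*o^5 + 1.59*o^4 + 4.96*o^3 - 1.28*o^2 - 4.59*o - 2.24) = 2.79*o^6 + 4.55*o^5 + 1.59*o^4 + 2.13*o^3 - 1.6*o^2 - 5.58*o - 3.13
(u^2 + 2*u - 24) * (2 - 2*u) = -2*u^3 - 2*u^2 + 52*u - 48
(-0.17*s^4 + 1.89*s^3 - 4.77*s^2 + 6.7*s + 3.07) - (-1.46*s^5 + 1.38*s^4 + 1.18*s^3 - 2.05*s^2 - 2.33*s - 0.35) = 1.46*s^5 - 1.55*s^4 + 0.71*s^3 - 2.72*s^2 + 9.03*s + 3.42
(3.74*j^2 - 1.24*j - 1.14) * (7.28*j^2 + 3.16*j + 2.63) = 27.2272*j^4 + 2.7912*j^3 - 2.3814*j^2 - 6.8636*j - 2.9982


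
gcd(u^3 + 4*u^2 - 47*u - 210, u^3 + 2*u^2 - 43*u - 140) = u^2 - 2*u - 35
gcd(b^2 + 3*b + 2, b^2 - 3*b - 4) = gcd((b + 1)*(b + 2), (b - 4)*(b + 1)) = b + 1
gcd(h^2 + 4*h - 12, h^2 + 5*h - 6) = h + 6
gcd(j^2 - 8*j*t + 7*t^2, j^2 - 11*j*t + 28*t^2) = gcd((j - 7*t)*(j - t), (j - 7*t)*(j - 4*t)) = -j + 7*t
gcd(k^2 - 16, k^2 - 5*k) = 1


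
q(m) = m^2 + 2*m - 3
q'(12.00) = 26.00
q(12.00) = 165.00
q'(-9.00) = -16.00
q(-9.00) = 60.00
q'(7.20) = 16.40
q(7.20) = 63.24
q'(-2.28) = -2.56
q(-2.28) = -2.36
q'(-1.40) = -0.80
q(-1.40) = -3.84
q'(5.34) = 12.68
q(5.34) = 36.20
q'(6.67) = 15.34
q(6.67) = 54.83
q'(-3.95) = -5.90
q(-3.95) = 4.70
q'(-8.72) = -15.44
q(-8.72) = 55.60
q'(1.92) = 5.84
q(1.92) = 4.53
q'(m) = 2*m + 2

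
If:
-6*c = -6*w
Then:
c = w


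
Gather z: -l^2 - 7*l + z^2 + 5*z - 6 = -l^2 - 7*l + z^2 + 5*z - 6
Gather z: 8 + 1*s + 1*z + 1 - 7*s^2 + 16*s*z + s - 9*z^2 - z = -7*s^2 + 16*s*z + 2*s - 9*z^2 + 9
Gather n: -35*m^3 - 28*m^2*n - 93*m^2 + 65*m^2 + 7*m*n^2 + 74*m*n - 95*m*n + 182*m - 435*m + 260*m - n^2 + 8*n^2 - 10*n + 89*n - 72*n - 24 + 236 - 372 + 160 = -35*m^3 - 28*m^2 + 7*m + n^2*(7*m + 7) + n*(-28*m^2 - 21*m + 7)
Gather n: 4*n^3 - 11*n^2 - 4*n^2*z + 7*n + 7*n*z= 4*n^3 + n^2*(-4*z - 11) + n*(7*z + 7)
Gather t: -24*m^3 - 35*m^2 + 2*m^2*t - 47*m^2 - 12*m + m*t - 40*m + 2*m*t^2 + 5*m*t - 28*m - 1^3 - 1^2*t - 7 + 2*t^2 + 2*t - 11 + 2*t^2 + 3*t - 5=-24*m^3 - 82*m^2 - 80*m + t^2*(2*m + 4) + t*(2*m^2 + 6*m + 4) - 24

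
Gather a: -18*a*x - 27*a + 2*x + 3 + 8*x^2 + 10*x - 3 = a*(-18*x - 27) + 8*x^2 + 12*x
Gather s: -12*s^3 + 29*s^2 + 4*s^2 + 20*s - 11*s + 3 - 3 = -12*s^3 + 33*s^2 + 9*s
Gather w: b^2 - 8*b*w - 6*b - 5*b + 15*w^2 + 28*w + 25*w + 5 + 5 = b^2 - 11*b + 15*w^2 + w*(53 - 8*b) + 10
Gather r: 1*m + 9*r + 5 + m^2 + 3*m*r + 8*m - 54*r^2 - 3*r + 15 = m^2 + 9*m - 54*r^2 + r*(3*m + 6) + 20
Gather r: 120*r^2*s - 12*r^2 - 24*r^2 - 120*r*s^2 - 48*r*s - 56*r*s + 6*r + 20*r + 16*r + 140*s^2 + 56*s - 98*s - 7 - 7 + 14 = r^2*(120*s - 36) + r*(-120*s^2 - 104*s + 42) + 140*s^2 - 42*s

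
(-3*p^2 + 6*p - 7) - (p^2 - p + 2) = -4*p^2 + 7*p - 9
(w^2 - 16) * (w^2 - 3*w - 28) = w^4 - 3*w^3 - 44*w^2 + 48*w + 448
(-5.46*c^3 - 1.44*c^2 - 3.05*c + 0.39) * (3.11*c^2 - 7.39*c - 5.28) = -16.9806*c^5 + 35.871*c^4 + 29.9849*c^3 + 31.3556*c^2 + 13.2219*c - 2.0592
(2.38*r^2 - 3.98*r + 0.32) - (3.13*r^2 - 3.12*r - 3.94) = -0.75*r^2 - 0.86*r + 4.26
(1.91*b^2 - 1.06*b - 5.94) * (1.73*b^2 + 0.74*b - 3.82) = 3.3043*b^4 - 0.4204*b^3 - 18.3568*b^2 - 0.3464*b + 22.6908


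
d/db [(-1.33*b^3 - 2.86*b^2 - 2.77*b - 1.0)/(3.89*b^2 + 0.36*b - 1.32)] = (-5.1737*b^4 - 0.957599999999999*b^3 + 15.0125*b^2 + 15.3304*b + 4.0164)/(15.1321*b^4 + 2.8008*b^3 - 10.14*b^2 - 0.9504*b + 1.7424)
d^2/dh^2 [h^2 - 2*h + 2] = 2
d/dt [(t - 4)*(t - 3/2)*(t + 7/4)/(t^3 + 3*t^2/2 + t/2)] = 3*(28*t^4 + 44*t^3 - 149*t^2 - 168*t - 28)/(4*t^2*(4*t^4 + 12*t^3 + 13*t^2 + 6*t + 1))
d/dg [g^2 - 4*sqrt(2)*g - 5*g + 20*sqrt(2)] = 2*g - 4*sqrt(2) - 5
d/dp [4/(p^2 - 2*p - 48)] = 8*(1 - p)/(-p^2 + 2*p + 48)^2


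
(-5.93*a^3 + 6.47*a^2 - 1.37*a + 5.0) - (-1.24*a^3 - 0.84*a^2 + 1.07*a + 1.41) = -4.69*a^3 + 7.31*a^2 - 2.44*a + 3.59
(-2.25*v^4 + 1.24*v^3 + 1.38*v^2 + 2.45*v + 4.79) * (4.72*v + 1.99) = -10.62*v^5 + 1.3753*v^4 + 8.9812*v^3 + 14.3102*v^2 + 27.4843*v + 9.5321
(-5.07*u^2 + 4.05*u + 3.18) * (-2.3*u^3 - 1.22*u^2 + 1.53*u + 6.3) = 11.661*u^5 - 3.1296*u^4 - 20.0121*u^3 - 29.6241*u^2 + 30.3804*u + 20.034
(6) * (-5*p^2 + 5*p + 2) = -30*p^2 + 30*p + 12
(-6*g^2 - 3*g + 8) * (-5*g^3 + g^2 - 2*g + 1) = 30*g^5 + 9*g^4 - 31*g^3 + 8*g^2 - 19*g + 8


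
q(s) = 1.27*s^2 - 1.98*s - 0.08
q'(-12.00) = -32.46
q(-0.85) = 2.52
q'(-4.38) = -13.11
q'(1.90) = 2.85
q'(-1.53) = -5.87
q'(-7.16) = -20.17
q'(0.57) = -0.53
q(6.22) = 36.74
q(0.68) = -0.84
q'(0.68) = -0.25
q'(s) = 2.54*s - 1.98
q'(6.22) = 13.82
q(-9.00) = 120.61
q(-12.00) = 206.56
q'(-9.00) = -24.84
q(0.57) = -0.80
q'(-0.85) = -4.14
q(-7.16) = 79.20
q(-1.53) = 5.92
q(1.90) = 0.74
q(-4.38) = 32.96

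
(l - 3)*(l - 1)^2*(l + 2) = l^4 - 3*l^3 - 3*l^2 + 11*l - 6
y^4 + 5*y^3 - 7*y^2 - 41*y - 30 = (y - 3)*(y + 1)*(y + 2)*(y + 5)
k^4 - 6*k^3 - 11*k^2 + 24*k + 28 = (k - 7)*(k - 2)*(k + 1)*(k + 2)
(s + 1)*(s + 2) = s^2 + 3*s + 2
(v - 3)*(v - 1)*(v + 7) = v^3 + 3*v^2 - 25*v + 21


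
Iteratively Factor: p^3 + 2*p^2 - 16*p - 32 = (p + 4)*(p^2 - 2*p - 8) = (p + 2)*(p + 4)*(p - 4)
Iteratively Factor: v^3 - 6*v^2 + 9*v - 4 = (v - 1)*(v^2 - 5*v + 4) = (v - 1)^2*(v - 4)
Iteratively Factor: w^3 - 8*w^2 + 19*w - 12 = (w - 1)*(w^2 - 7*w + 12) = (w - 3)*(w - 1)*(w - 4)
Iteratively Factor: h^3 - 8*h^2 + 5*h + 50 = (h - 5)*(h^2 - 3*h - 10) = (h - 5)^2*(h + 2)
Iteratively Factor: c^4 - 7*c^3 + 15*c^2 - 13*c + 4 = (c - 1)*(c^3 - 6*c^2 + 9*c - 4) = (c - 4)*(c - 1)*(c^2 - 2*c + 1) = (c - 4)*(c - 1)^2*(c - 1)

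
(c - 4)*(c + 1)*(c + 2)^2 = c^4 + c^3 - 12*c^2 - 28*c - 16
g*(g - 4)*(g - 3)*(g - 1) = g^4 - 8*g^3 + 19*g^2 - 12*g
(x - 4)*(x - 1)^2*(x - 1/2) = x^4 - 13*x^3/2 + 12*x^2 - 17*x/2 + 2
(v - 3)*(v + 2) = v^2 - v - 6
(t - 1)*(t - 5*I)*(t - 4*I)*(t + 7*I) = t^4 - t^3 - 2*I*t^3 + 43*t^2 + 2*I*t^2 - 43*t - 140*I*t + 140*I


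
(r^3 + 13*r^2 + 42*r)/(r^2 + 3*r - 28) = r*(r + 6)/(r - 4)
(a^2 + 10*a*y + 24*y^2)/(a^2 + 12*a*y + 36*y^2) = (a + 4*y)/(a + 6*y)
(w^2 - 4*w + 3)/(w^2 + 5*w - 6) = (w - 3)/(w + 6)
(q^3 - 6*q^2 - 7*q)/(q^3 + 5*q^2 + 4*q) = (q - 7)/(q + 4)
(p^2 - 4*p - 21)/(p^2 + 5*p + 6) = (p - 7)/(p + 2)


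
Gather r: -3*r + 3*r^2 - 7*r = 3*r^2 - 10*r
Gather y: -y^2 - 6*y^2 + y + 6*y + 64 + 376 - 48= -7*y^2 + 7*y + 392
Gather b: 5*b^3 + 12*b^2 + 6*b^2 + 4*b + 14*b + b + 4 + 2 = 5*b^3 + 18*b^2 + 19*b + 6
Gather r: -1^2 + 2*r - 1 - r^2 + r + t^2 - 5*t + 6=-r^2 + 3*r + t^2 - 5*t + 4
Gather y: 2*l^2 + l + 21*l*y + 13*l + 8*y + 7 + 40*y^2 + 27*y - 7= 2*l^2 + 14*l + 40*y^2 + y*(21*l + 35)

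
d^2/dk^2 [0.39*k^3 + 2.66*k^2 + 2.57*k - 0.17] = 2.34*k + 5.32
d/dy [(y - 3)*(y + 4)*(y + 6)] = 3*y^2 + 14*y - 6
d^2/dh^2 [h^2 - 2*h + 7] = 2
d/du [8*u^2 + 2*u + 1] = 16*u + 2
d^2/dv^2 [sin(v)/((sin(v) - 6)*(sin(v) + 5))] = (-sin(v)^5 - sin(v)^4 - 178*sin(v)^3 + 30*sin(v)^2 - 720*sin(v) - 60)/((sin(v) - 6)^3*(sin(v) + 5)^3)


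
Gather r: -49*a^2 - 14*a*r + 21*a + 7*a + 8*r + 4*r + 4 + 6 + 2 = -49*a^2 + 28*a + r*(12 - 14*a) + 12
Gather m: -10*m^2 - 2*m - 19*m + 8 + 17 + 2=-10*m^2 - 21*m + 27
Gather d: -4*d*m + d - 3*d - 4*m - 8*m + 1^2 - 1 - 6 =d*(-4*m - 2) - 12*m - 6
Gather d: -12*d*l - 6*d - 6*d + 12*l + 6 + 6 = d*(-12*l - 12) + 12*l + 12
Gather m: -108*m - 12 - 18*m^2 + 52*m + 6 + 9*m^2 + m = -9*m^2 - 55*m - 6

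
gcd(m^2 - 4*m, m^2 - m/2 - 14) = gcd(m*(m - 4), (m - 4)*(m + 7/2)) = m - 4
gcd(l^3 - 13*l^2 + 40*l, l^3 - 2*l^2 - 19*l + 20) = l - 5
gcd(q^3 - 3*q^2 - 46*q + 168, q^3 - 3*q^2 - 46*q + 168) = q^3 - 3*q^2 - 46*q + 168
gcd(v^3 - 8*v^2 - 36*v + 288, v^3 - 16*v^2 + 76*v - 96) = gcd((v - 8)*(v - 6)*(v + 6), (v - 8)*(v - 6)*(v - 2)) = v^2 - 14*v + 48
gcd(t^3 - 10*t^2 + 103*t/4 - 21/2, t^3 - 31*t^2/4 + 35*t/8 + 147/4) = t^2 - 19*t/2 + 21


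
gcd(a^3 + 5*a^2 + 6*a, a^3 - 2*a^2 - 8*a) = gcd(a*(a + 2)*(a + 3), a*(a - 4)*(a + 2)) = a^2 + 2*a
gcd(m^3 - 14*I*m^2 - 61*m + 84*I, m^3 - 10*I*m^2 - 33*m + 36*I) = m^2 - 7*I*m - 12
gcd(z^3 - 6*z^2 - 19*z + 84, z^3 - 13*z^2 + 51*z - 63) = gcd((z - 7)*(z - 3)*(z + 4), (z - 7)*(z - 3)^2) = z^2 - 10*z + 21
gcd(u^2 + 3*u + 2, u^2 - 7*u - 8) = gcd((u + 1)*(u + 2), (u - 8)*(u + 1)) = u + 1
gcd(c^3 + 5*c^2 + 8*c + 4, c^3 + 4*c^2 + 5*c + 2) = c^2 + 3*c + 2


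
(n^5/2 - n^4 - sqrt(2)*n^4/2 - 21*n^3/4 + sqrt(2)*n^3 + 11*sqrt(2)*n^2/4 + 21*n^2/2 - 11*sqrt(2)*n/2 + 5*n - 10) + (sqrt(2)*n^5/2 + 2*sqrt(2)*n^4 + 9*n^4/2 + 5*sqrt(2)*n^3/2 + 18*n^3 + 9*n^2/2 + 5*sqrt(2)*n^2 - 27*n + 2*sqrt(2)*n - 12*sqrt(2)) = n^5/2 + sqrt(2)*n^5/2 + 3*sqrt(2)*n^4/2 + 7*n^4/2 + 7*sqrt(2)*n^3/2 + 51*n^3/4 + 31*sqrt(2)*n^2/4 + 15*n^2 - 22*n - 7*sqrt(2)*n/2 - 12*sqrt(2) - 10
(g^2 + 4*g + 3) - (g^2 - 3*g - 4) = 7*g + 7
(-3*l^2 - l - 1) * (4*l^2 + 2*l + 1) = -12*l^4 - 10*l^3 - 9*l^2 - 3*l - 1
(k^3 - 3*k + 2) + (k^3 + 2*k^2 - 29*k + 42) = 2*k^3 + 2*k^2 - 32*k + 44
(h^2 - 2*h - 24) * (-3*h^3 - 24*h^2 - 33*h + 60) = -3*h^5 - 18*h^4 + 87*h^3 + 702*h^2 + 672*h - 1440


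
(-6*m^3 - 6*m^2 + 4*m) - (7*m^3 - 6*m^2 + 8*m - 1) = -13*m^3 - 4*m + 1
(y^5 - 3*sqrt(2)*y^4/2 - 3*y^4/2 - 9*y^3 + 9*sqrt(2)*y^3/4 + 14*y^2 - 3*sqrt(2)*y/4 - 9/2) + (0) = y^5 - 3*sqrt(2)*y^4/2 - 3*y^4/2 - 9*y^3 + 9*sqrt(2)*y^3/4 + 14*y^2 - 3*sqrt(2)*y/4 - 9/2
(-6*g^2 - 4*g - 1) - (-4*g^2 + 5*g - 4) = -2*g^2 - 9*g + 3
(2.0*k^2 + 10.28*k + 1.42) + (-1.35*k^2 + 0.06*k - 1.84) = 0.65*k^2 + 10.34*k - 0.42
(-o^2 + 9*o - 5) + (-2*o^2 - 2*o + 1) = -3*o^2 + 7*o - 4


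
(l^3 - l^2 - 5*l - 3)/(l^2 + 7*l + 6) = (l^2 - 2*l - 3)/(l + 6)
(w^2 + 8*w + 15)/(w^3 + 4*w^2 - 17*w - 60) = 1/(w - 4)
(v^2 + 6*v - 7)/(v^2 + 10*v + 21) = (v - 1)/(v + 3)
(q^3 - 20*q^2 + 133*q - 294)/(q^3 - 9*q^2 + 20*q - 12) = (q^2 - 14*q + 49)/(q^2 - 3*q + 2)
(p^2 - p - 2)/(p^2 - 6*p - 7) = (p - 2)/(p - 7)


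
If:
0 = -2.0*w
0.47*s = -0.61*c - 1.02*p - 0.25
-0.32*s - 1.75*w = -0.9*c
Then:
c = 0.355555555555556*s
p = -0.673420479302832*s - 0.245098039215686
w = 0.00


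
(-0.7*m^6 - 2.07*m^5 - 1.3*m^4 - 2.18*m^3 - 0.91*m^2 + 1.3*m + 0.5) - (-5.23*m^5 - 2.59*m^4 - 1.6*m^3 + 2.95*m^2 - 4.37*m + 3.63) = -0.7*m^6 + 3.16*m^5 + 1.29*m^4 - 0.58*m^3 - 3.86*m^2 + 5.67*m - 3.13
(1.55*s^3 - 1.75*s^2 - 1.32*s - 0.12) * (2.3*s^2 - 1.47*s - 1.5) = 3.565*s^5 - 6.3035*s^4 - 2.7885*s^3 + 4.2894*s^2 + 2.1564*s + 0.18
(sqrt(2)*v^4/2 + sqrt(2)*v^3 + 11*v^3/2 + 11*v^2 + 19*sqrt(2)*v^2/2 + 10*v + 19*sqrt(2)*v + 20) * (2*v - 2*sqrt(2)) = sqrt(2)*v^5 + 2*sqrt(2)*v^4 + 9*v^4 + 8*sqrt(2)*v^3 + 18*v^3 - 18*v^2 + 16*sqrt(2)*v^2 - 36*v - 20*sqrt(2)*v - 40*sqrt(2)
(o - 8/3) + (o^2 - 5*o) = o^2 - 4*o - 8/3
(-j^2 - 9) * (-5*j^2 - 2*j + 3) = 5*j^4 + 2*j^3 + 42*j^2 + 18*j - 27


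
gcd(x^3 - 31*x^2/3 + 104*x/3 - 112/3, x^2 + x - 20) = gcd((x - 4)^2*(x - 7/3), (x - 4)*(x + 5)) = x - 4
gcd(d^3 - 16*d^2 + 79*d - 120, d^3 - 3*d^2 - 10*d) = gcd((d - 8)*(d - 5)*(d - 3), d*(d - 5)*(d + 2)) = d - 5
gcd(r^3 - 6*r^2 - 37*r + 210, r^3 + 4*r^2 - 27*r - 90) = r^2 + r - 30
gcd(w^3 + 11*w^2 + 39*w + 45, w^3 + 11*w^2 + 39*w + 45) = w^3 + 11*w^2 + 39*w + 45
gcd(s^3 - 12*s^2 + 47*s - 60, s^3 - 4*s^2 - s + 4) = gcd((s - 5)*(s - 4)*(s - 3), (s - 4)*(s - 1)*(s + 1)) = s - 4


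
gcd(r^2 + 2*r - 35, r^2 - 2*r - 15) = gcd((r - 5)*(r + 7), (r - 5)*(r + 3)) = r - 5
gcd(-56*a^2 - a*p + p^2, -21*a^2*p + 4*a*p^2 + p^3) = 7*a + p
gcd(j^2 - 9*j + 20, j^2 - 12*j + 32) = j - 4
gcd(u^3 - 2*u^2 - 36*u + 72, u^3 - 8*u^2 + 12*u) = u^2 - 8*u + 12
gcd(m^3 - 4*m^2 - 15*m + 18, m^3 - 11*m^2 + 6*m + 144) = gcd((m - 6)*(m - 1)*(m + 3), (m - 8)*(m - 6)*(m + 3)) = m^2 - 3*m - 18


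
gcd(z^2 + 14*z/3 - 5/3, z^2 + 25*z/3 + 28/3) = 1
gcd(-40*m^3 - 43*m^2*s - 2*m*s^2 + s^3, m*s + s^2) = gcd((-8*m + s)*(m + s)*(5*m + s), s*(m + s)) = m + s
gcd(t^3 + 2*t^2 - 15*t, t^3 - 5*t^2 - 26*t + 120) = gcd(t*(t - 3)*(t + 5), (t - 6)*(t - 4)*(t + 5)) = t + 5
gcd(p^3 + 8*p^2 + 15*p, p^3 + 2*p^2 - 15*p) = p^2 + 5*p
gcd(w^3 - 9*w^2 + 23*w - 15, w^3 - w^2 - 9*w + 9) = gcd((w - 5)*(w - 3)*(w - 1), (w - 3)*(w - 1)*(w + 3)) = w^2 - 4*w + 3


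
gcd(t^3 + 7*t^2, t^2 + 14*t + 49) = t + 7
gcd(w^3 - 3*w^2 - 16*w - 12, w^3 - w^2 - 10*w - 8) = w^2 + 3*w + 2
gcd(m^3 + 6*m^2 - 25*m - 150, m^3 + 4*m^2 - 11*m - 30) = m + 5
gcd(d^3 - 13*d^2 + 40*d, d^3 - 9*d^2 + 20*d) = d^2 - 5*d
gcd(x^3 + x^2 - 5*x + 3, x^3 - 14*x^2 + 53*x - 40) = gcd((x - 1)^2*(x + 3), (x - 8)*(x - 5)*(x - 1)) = x - 1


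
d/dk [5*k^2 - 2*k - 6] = 10*k - 2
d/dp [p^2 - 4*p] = 2*p - 4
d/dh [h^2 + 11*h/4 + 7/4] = 2*h + 11/4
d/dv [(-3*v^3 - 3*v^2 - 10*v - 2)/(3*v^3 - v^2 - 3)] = (12*v^4 + 60*v^3 + 35*v^2 + 14*v + 30)/(9*v^6 - 6*v^5 + v^4 - 18*v^3 + 6*v^2 + 9)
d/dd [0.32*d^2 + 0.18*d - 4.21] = 0.64*d + 0.18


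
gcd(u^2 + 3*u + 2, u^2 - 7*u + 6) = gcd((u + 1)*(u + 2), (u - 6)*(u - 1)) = 1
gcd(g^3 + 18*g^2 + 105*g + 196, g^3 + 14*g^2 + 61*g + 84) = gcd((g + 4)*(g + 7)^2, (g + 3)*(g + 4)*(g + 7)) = g^2 + 11*g + 28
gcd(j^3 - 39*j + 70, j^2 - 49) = j + 7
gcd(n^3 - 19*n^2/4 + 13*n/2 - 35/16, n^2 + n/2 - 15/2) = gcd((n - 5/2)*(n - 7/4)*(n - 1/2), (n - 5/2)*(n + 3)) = n - 5/2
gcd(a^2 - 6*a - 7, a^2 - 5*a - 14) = a - 7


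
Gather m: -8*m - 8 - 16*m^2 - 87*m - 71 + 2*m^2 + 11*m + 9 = -14*m^2 - 84*m - 70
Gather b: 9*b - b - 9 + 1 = 8*b - 8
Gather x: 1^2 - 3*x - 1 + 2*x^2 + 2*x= 2*x^2 - x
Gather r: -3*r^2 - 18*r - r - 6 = -3*r^2 - 19*r - 6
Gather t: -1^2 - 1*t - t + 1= -2*t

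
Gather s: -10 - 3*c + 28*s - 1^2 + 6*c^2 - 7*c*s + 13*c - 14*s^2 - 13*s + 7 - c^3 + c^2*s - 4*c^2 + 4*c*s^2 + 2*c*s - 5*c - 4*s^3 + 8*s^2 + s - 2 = -c^3 + 2*c^2 + 5*c - 4*s^3 + s^2*(4*c - 6) + s*(c^2 - 5*c + 16) - 6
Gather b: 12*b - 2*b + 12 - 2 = 10*b + 10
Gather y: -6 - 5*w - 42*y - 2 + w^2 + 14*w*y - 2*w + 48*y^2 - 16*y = w^2 - 7*w + 48*y^2 + y*(14*w - 58) - 8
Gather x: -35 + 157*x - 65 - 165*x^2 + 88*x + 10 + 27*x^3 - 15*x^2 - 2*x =27*x^3 - 180*x^2 + 243*x - 90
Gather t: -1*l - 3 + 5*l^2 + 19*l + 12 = 5*l^2 + 18*l + 9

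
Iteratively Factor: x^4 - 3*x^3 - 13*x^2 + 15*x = (x - 5)*(x^3 + 2*x^2 - 3*x) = (x - 5)*(x + 3)*(x^2 - x) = (x - 5)*(x - 1)*(x + 3)*(x)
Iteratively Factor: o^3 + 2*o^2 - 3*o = (o)*(o^2 + 2*o - 3) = o*(o - 1)*(o + 3)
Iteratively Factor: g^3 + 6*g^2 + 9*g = (g + 3)*(g^2 + 3*g) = g*(g + 3)*(g + 3)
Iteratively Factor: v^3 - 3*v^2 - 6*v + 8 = (v + 2)*(v^2 - 5*v + 4) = (v - 4)*(v + 2)*(v - 1)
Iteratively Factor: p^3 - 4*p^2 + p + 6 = (p - 2)*(p^2 - 2*p - 3) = (p - 3)*(p - 2)*(p + 1)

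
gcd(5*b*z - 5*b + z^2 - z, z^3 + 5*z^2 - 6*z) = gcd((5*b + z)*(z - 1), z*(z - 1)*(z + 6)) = z - 1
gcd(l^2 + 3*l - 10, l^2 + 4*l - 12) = l - 2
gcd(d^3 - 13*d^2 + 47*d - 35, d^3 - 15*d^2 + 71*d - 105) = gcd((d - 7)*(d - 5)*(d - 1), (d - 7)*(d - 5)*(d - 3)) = d^2 - 12*d + 35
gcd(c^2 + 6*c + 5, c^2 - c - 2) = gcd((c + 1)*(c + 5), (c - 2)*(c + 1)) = c + 1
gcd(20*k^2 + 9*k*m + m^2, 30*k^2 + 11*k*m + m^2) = 5*k + m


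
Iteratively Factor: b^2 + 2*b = (b + 2)*(b)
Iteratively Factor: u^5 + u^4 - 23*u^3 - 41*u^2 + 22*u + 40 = (u - 1)*(u^4 + 2*u^3 - 21*u^2 - 62*u - 40) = (u - 5)*(u - 1)*(u^3 + 7*u^2 + 14*u + 8) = (u - 5)*(u - 1)*(u + 4)*(u^2 + 3*u + 2) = (u - 5)*(u - 1)*(u + 1)*(u + 4)*(u + 2)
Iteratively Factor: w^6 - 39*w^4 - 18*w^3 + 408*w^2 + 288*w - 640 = (w - 5)*(w^5 + 5*w^4 - 14*w^3 - 88*w^2 - 32*w + 128) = (w - 5)*(w + 4)*(w^4 + w^3 - 18*w^2 - 16*w + 32) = (w - 5)*(w + 4)^2*(w^3 - 3*w^2 - 6*w + 8) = (w - 5)*(w - 4)*(w + 4)^2*(w^2 + w - 2) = (w - 5)*(w - 4)*(w + 2)*(w + 4)^2*(w - 1)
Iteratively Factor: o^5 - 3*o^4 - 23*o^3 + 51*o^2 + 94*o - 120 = (o - 3)*(o^4 - 23*o^2 - 18*o + 40) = (o - 5)*(o - 3)*(o^3 + 5*o^2 + 2*o - 8) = (o - 5)*(o - 3)*(o - 1)*(o^2 + 6*o + 8) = (o - 5)*(o - 3)*(o - 1)*(o + 2)*(o + 4)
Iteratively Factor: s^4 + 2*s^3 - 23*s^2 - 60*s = (s - 5)*(s^3 + 7*s^2 + 12*s) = s*(s - 5)*(s^2 + 7*s + 12) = s*(s - 5)*(s + 4)*(s + 3)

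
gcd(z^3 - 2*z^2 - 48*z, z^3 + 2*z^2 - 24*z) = z^2 + 6*z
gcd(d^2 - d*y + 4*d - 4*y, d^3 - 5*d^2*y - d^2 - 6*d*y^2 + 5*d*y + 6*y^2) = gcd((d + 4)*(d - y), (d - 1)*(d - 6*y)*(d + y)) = 1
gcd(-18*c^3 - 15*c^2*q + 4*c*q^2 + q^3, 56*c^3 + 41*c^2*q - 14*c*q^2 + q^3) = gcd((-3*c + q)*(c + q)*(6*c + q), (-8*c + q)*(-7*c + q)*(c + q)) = c + q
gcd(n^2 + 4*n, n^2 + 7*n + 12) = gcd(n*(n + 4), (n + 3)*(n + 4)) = n + 4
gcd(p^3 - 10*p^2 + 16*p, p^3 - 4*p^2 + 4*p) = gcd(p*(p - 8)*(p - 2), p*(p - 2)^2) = p^2 - 2*p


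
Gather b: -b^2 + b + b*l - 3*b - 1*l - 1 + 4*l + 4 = -b^2 + b*(l - 2) + 3*l + 3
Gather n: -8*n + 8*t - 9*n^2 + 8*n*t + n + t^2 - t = -9*n^2 + n*(8*t - 7) + t^2 + 7*t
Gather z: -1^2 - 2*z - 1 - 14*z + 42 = 40 - 16*z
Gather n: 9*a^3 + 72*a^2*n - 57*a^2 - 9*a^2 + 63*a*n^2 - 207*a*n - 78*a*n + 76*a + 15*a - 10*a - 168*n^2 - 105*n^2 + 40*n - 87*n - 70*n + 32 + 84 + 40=9*a^3 - 66*a^2 + 81*a + n^2*(63*a - 273) + n*(72*a^2 - 285*a - 117) + 156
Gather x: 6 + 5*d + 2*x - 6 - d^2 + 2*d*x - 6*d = -d^2 - d + x*(2*d + 2)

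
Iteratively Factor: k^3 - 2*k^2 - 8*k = (k + 2)*(k^2 - 4*k) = (k - 4)*(k + 2)*(k)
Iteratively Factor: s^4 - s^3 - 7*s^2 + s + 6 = (s - 3)*(s^3 + 2*s^2 - s - 2) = (s - 3)*(s - 1)*(s^2 + 3*s + 2) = (s - 3)*(s - 1)*(s + 2)*(s + 1)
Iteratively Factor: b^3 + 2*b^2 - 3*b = (b - 1)*(b^2 + 3*b) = b*(b - 1)*(b + 3)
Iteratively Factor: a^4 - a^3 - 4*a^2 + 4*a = (a - 1)*(a^3 - 4*a) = (a - 2)*(a - 1)*(a^2 + 2*a) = a*(a - 2)*(a - 1)*(a + 2)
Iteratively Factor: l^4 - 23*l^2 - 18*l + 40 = (l - 1)*(l^3 + l^2 - 22*l - 40) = (l - 1)*(l + 2)*(l^2 - l - 20) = (l - 5)*(l - 1)*(l + 2)*(l + 4)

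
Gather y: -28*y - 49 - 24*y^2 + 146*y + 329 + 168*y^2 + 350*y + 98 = 144*y^2 + 468*y + 378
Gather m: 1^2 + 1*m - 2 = m - 1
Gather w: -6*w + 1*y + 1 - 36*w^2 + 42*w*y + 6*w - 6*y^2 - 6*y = -36*w^2 + 42*w*y - 6*y^2 - 5*y + 1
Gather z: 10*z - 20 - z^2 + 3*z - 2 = -z^2 + 13*z - 22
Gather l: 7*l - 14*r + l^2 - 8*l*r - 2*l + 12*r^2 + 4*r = l^2 + l*(5 - 8*r) + 12*r^2 - 10*r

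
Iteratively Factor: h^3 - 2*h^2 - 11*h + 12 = (h - 1)*(h^2 - h - 12) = (h - 4)*(h - 1)*(h + 3)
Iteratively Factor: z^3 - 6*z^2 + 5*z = (z - 1)*(z^2 - 5*z) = (z - 5)*(z - 1)*(z)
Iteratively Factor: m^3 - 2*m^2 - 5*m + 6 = (m - 3)*(m^2 + m - 2) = (m - 3)*(m - 1)*(m + 2)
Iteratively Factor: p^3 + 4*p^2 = (p)*(p^2 + 4*p) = p*(p + 4)*(p)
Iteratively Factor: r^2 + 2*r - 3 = (r + 3)*(r - 1)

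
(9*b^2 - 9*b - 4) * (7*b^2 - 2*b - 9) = 63*b^4 - 81*b^3 - 91*b^2 + 89*b + 36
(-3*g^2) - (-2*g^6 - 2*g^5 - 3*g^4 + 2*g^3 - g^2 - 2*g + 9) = 2*g^6 + 2*g^5 + 3*g^4 - 2*g^3 - 2*g^2 + 2*g - 9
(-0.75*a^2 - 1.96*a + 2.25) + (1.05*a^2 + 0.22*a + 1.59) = 0.3*a^2 - 1.74*a + 3.84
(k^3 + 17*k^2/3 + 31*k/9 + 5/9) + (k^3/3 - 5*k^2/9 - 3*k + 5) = 4*k^3/3 + 46*k^2/9 + 4*k/9 + 50/9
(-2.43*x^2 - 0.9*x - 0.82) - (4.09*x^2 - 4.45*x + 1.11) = -6.52*x^2 + 3.55*x - 1.93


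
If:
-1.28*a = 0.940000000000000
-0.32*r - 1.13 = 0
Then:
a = -0.73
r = -3.53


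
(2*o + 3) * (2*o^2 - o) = 4*o^3 + 4*o^2 - 3*o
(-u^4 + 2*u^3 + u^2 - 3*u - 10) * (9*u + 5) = -9*u^5 + 13*u^4 + 19*u^3 - 22*u^2 - 105*u - 50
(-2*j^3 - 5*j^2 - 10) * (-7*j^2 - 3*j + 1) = 14*j^5 + 41*j^4 + 13*j^3 + 65*j^2 + 30*j - 10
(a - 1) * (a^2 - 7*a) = a^3 - 8*a^2 + 7*a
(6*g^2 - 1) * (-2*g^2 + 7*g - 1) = -12*g^4 + 42*g^3 - 4*g^2 - 7*g + 1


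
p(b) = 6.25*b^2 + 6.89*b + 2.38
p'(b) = 12.5*b + 6.89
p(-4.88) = 117.60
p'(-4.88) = -54.11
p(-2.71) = 29.61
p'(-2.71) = -26.98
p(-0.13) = 1.59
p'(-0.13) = 5.26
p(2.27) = 50.23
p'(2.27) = 35.26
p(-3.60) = 58.58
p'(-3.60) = -38.11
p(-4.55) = 100.42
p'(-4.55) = -49.98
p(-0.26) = 1.01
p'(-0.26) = 3.64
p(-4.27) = 86.92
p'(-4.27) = -46.48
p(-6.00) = 186.04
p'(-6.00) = -68.11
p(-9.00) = 446.62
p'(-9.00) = -105.61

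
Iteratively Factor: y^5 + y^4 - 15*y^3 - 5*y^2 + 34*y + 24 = (y - 3)*(y^4 + 4*y^3 - 3*y^2 - 14*y - 8) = (y - 3)*(y - 2)*(y^3 + 6*y^2 + 9*y + 4) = (y - 3)*(y - 2)*(y + 4)*(y^2 + 2*y + 1) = (y - 3)*(y - 2)*(y + 1)*(y + 4)*(y + 1)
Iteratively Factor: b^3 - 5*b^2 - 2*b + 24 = (b + 2)*(b^2 - 7*b + 12) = (b - 4)*(b + 2)*(b - 3)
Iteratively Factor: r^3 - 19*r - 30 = (r + 2)*(r^2 - 2*r - 15) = (r + 2)*(r + 3)*(r - 5)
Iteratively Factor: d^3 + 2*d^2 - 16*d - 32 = (d + 4)*(d^2 - 2*d - 8) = (d - 4)*(d + 4)*(d + 2)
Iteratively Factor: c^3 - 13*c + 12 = (c - 3)*(c^2 + 3*c - 4) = (c - 3)*(c - 1)*(c + 4)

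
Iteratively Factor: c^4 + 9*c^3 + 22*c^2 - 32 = (c + 2)*(c^3 + 7*c^2 + 8*c - 16) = (c + 2)*(c + 4)*(c^2 + 3*c - 4) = (c - 1)*(c + 2)*(c + 4)*(c + 4)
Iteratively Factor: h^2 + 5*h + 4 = (h + 4)*(h + 1)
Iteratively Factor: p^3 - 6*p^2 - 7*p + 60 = (p - 4)*(p^2 - 2*p - 15) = (p - 4)*(p + 3)*(p - 5)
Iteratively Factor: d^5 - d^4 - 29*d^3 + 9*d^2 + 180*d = (d + 4)*(d^4 - 5*d^3 - 9*d^2 + 45*d) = (d - 3)*(d + 4)*(d^3 - 2*d^2 - 15*d) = d*(d - 3)*(d + 4)*(d^2 - 2*d - 15) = d*(d - 5)*(d - 3)*(d + 4)*(d + 3)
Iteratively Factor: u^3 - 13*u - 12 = (u - 4)*(u^2 + 4*u + 3) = (u - 4)*(u + 1)*(u + 3)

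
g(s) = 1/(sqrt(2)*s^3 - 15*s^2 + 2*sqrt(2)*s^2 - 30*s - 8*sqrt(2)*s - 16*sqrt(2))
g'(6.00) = 0.00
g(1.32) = -0.01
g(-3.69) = -0.00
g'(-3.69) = -0.00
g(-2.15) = -0.24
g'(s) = (-3*sqrt(2)*s^2 - 4*sqrt(2)*s + 30*s + 8*sqrt(2) + 30)/(sqrt(2)*s^3 - 15*s^2 + 2*sqrt(2)*s^2 - 30*s - 8*sqrt(2)*s - 16*sqrt(2))^2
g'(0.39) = 0.03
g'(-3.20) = -0.02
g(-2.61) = -0.04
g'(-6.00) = 0.00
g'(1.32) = 0.01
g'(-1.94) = -11.38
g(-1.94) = 0.72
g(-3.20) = -0.02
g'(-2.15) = -1.80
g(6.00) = 0.00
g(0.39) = -0.02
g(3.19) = 0.00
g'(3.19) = 0.00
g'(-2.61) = -0.10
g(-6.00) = 0.00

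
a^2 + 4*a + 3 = (a + 1)*(a + 3)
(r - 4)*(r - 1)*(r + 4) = r^3 - r^2 - 16*r + 16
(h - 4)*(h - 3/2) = h^2 - 11*h/2 + 6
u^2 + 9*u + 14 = (u + 2)*(u + 7)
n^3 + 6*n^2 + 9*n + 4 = (n + 1)^2*(n + 4)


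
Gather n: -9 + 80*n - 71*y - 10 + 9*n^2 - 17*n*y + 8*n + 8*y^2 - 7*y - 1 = 9*n^2 + n*(88 - 17*y) + 8*y^2 - 78*y - 20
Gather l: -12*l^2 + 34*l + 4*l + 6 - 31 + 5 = -12*l^2 + 38*l - 20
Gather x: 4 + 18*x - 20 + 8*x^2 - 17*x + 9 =8*x^2 + x - 7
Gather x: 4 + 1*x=x + 4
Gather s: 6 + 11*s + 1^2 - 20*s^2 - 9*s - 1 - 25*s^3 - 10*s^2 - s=-25*s^3 - 30*s^2 + s + 6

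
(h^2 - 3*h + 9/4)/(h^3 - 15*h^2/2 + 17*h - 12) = (h - 3/2)/(h^2 - 6*h + 8)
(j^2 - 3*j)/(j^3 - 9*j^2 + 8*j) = (j - 3)/(j^2 - 9*j + 8)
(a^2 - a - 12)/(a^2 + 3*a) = (a - 4)/a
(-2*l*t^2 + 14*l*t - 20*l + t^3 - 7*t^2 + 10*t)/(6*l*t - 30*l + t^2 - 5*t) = (-2*l*t + 4*l + t^2 - 2*t)/(6*l + t)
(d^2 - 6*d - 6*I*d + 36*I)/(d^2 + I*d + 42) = (d - 6)/(d + 7*I)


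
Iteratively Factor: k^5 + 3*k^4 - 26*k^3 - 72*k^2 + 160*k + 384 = (k + 4)*(k^4 - k^3 - 22*k^2 + 16*k + 96) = (k - 4)*(k + 4)*(k^3 + 3*k^2 - 10*k - 24) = (k - 4)*(k + 2)*(k + 4)*(k^2 + k - 12) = (k - 4)*(k + 2)*(k + 4)^2*(k - 3)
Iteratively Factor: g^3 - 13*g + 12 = (g - 1)*(g^2 + g - 12) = (g - 3)*(g - 1)*(g + 4)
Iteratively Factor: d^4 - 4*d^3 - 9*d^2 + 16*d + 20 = (d - 2)*(d^3 - 2*d^2 - 13*d - 10) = (d - 5)*(d - 2)*(d^2 + 3*d + 2) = (d - 5)*(d - 2)*(d + 2)*(d + 1)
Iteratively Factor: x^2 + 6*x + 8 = (x + 4)*(x + 2)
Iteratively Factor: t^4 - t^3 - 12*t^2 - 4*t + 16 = (t - 1)*(t^3 - 12*t - 16) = (t - 4)*(t - 1)*(t^2 + 4*t + 4) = (t - 4)*(t - 1)*(t + 2)*(t + 2)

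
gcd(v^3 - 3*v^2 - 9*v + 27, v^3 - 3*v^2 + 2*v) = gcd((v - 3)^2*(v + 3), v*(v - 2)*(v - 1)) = 1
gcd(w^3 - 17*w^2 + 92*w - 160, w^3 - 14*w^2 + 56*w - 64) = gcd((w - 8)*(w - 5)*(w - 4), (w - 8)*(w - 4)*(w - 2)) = w^2 - 12*w + 32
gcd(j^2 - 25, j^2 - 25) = j^2 - 25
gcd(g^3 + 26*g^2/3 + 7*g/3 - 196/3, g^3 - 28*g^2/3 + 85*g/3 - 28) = g - 7/3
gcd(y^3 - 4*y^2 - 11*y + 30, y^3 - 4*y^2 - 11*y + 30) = y^3 - 4*y^2 - 11*y + 30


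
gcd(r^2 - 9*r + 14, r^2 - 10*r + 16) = r - 2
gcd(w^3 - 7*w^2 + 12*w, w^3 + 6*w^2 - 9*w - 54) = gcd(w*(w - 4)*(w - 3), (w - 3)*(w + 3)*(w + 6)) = w - 3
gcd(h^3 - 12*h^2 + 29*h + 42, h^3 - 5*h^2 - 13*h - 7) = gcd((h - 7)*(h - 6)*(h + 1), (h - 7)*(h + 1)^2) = h^2 - 6*h - 7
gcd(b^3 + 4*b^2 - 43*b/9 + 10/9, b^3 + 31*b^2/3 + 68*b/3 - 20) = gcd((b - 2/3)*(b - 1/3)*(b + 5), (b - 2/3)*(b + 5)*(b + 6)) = b^2 + 13*b/3 - 10/3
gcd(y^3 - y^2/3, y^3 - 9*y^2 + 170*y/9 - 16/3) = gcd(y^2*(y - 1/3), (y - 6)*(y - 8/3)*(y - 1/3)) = y - 1/3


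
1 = 1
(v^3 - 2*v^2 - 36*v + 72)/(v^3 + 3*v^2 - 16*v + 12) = (v - 6)/(v - 1)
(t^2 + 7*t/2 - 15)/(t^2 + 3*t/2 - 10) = (t + 6)/(t + 4)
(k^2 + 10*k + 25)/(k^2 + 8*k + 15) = (k + 5)/(k + 3)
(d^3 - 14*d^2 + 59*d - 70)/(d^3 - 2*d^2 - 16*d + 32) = (d^2 - 12*d + 35)/(d^2 - 16)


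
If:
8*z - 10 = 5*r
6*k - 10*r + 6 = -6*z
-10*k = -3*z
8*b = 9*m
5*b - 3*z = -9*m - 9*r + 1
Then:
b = -703/533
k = 39/41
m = -5624/4797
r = 126/41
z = 130/41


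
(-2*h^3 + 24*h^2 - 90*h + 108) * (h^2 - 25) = -2*h^5 + 24*h^4 - 40*h^3 - 492*h^2 + 2250*h - 2700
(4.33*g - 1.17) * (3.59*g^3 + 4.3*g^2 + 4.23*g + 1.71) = 15.5447*g^4 + 14.4187*g^3 + 13.2849*g^2 + 2.4552*g - 2.0007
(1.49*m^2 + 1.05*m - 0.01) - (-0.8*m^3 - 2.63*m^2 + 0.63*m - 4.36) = 0.8*m^3 + 4.12*m^2 + 0.42*m + 4.35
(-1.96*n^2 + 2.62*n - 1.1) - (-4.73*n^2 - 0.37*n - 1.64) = 2.77*n^2 + 2.99*n + 0.54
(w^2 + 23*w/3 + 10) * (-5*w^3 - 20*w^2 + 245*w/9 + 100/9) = -5*w^5 - 175*w^4/3 - 1585*w^3/9 + 535*w^2/27 + 9650*w/27 + 1000/9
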